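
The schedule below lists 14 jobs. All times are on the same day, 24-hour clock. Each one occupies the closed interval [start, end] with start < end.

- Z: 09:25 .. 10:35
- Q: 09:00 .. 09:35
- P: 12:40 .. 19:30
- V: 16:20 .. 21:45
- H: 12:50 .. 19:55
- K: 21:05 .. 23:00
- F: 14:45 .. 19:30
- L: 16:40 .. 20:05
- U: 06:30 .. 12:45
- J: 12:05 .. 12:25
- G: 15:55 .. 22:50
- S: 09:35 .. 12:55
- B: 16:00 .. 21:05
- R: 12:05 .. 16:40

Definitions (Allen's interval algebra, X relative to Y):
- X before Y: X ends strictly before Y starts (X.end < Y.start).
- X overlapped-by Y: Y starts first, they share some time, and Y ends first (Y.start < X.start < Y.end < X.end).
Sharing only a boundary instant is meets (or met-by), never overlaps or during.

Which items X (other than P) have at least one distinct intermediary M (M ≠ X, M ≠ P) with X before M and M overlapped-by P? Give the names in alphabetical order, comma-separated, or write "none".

Target P = [12:40, 19:30].
Intermediaries M with M overlapped-by P: B, G, H, L, V.
Via B — items with X before B: J, Q, S, U, Z.
Via G — items with X before G: J, Q, S, U, Z.
Via H — items with X before H: J, Q, U, Z.
Via L — items with X before L: J, Q, S, U, Z.
Via V — items with X before V: J, Q, S, U, Z.
Union: J, Q, S, U, Z.

J, Q, S, U, Z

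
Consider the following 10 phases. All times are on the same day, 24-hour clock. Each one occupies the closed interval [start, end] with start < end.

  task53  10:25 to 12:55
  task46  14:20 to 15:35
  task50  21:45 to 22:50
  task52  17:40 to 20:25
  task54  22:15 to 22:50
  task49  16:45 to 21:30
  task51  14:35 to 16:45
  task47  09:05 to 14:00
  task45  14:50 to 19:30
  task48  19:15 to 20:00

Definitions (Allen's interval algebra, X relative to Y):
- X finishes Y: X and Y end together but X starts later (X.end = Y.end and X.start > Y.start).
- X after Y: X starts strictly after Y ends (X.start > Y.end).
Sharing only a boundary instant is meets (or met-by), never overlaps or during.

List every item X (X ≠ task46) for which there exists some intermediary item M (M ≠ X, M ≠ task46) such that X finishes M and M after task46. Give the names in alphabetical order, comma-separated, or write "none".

Target task46 = [14:20, 15:35].
Intermediaries M with M after task46: task48, task49, task50, task52, task54.
Via task48 — items with X finishes task48: none.
Via task49 — items with X finishes task49: none.
Via task50 — items with X finishes task50: task54.
Via task52 — items with X finishes task52: none.
Via task54 — items with X finishes task54: none.
Union: task54.

task54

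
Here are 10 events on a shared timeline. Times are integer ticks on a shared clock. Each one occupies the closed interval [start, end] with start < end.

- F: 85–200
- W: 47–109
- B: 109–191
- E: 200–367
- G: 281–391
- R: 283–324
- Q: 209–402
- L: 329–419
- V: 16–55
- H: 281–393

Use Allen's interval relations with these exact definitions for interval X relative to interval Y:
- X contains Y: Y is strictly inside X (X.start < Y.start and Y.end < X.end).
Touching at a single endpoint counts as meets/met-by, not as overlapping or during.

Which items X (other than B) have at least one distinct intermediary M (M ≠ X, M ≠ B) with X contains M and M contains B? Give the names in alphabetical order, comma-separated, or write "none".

none

Target B = [109, 191].
Intermediaries M with M contains B: F.
Via F — items with X contains F: none.
Union: none.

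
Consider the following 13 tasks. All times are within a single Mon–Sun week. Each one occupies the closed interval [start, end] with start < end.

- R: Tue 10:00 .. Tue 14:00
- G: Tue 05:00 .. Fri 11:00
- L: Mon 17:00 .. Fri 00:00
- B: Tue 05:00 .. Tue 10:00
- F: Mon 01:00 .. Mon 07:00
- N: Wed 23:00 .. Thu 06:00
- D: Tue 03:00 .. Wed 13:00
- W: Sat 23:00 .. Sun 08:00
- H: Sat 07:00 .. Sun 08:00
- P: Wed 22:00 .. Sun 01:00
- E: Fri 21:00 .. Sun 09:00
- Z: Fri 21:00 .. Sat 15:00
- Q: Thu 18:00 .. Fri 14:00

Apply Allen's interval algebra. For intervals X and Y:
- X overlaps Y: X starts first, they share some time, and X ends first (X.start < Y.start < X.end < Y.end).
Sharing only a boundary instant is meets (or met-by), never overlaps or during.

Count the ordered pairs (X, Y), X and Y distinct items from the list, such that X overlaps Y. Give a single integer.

10

Checking all 156 ordered pairs for relation 'overlaps'; matching pairs in alphabetical order:
(D, G): D overlaps G ✓
(G, P): G overlaps P ✓
(G, Q): G overlaps Q ✓
(L, G): L overlaps G ✓
(L, P): L overlaps P ✓
(L, Q): L overlaps Q ✓
(P, E): P overlaps E ✓
(P, H): P overlaps H ✓
(P, W): P overlaps W ✓
(Z, H): Z overlaps H ✓
Count: 10.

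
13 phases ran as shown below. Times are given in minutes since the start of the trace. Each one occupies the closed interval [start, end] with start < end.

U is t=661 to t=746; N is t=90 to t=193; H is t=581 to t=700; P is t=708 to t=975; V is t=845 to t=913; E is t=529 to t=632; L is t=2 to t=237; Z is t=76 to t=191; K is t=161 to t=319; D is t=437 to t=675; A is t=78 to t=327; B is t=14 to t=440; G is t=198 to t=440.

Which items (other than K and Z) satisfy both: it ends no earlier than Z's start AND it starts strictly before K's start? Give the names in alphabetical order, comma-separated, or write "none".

A, B, L, N

Conditions: its end is no earlier than Z's start (X.end >= t=76) AND its start is strictly before K's start (X.start < t=161).
A: end t=327 >= t=76? ✓; start t=78 < t=161? ✓ → yes.
B: end t=440 >= t=76? ✓; start t=14 < t=161? ✓ → yes.
D: end t=675 >= t=76? ✓; start t=437 < t=161? ✗ → no.
E: end t=632 >= t=76? ✓; start t=529 < t=161? ✗ → no.
G: end t=440 >= t=76? ✓; start t=198 < t=161? ✗ → no.
H: end t=700 >= t=76? ✓; start t=581 < t=161? ✗ → no.
L: end t=237 >= t=76? ✓; start t=2 < t=161? ✓ → yes.
N: end t=193 >= t=76? ✓; start t=90 < t=161? ✓ → yes.
P: end t=975 >= t=76? ✓; start t=708 < t=161? ✗ → no.
U: end t=746 >= t=76? ✓; start t=661 < t=161? ✗ → no.
V: end t=913 >= t=76? ✓; start t=845 < t=161? ✗ → no.
Result: A, B, L, N.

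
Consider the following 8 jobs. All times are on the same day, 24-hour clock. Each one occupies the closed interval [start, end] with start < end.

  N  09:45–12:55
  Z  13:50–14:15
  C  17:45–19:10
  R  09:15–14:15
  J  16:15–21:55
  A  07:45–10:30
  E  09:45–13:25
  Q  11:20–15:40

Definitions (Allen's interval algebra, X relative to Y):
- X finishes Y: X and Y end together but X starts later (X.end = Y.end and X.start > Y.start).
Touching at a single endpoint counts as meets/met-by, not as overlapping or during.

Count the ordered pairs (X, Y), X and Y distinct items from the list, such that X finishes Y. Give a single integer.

1

Checking all 56 ordered pairs for relation 'finishes'; matching pairs in alphabetical order:
(Z, R): Z finishes R ✓
Count: 1.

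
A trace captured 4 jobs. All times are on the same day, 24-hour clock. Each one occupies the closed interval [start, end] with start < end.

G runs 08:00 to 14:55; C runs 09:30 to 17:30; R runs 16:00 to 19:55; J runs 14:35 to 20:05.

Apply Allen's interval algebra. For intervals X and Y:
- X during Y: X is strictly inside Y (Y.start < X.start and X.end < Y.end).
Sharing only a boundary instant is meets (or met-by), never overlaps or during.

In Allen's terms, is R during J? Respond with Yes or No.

Yes

R = [16:00, 19:55], J = [14:35, 20:05].
Actual relation of R to J: during.
Asked whether 'during' holds → Yes.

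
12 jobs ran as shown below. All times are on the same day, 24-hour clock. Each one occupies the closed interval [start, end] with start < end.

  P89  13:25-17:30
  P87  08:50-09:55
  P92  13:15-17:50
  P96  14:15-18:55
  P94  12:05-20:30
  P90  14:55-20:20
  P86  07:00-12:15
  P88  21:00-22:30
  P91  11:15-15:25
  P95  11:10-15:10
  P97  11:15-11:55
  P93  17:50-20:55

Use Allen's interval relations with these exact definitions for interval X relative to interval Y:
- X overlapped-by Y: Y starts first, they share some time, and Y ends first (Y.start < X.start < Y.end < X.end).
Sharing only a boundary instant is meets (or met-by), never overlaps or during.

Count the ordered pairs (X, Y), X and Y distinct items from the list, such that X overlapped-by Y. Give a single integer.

22

Checking all 132 ordered pairs for relation 'overlapped-by'; matching pairs in alphabetical order:
(P89, P91): P89 overlapped-by P91 ✓
(P89, P95): P89 overlapped-by P95 ✓
(P90, P89): P90 overlapped-by P89 ✓
(P90, P91): P90 overlapped-by P91 ✓
(P90, P92): P90 overlapped-by P92 ✓
(P90, P95): P90 overlapped-by P95 ✓
(P90, P96): P90 overlapped-by P96 ✓
(P91, P86): P91 overlapped-by P86 ✓
(P91, P95): P91 overlapped-by P95 ✓
(P92, P91): P92 overlapped-by P91 ✓
(P92, P95): P92 overlapped-by P95 ✓
(P93, P90): P93 overlapped-by P90 ✓
(P93, P94): P93 overlapped-by P94 ✓
(P93, P96): P93 overlapped-by P96 ✓
(P94, P86): P94 overlapped-by P86 ✓
(P94, P91): P94 overlapped-by P91 ✓
(P94, P95): P94 overlapped-by P95 ✓
(P95, P86): P95 overlapped-by P86 ✓
(P96, P89): P96 overlapped-by P89 ✓
(P96, P91): P96 overlapped-by P91 ✓
(P96, P92): P96 overlapped-by P92 ✓
(P96, P95): P96 overlapped-by P95 ✓
Count: 22.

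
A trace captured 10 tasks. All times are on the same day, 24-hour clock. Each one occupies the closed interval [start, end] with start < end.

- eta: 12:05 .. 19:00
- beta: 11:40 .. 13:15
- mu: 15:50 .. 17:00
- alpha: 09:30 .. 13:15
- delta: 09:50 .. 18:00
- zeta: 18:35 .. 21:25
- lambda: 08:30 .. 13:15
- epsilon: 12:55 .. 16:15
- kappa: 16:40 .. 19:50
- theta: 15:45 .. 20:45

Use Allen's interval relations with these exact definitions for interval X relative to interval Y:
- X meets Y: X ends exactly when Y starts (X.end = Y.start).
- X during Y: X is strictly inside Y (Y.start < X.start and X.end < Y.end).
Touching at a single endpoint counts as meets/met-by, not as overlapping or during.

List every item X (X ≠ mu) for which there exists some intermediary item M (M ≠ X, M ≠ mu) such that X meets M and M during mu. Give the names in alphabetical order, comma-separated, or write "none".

Target mu = [15:50, 17:00].
Intermediaries M with M during mu: none.
Union: none.

none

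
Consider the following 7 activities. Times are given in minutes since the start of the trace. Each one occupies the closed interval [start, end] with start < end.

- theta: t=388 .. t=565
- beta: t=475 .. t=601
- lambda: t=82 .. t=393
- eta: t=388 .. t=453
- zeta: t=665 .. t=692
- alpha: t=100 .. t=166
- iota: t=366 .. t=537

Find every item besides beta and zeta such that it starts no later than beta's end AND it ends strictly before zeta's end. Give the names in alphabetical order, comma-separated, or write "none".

Conditions: its start is no later than beta's end (X.start <= t=601) AND its end is strictly before zeta's end (X.end < t=692).
alpha: start t=100 <= t=601? ✓; end t=166 < t=692? ✓ → yes.
eta: start t=388 <= t=601? ✓; end t=453 < t=692? ✓ → yes.
iota: start t=366 <= t=601? ✓; end t=537 < t=692? ✓ → yes.
lambda: start t=82 <= t=601? ✓; end t=393 < t=692? ✓ → yes.
theta: start t=388 <= t=601? ✓; end t=565 < t=692? ✓ → yes.
Result: alpha, eta, iota, lambda, theta.

alpha, eta, iota, lambda, theta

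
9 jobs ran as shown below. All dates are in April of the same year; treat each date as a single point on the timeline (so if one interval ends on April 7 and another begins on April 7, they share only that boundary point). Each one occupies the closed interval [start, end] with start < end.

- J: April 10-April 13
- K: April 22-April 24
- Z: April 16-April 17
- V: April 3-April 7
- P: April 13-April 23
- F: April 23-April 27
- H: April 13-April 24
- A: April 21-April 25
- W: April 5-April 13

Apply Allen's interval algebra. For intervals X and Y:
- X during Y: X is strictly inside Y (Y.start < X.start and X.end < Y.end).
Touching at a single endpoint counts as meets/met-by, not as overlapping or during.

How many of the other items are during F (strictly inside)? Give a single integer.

0

Target F = [April 23, April 27].
A [April 21, April 25] → overlaps → no.
H [April 13, April 24] → overlaps → no.
J [April 10, April 13] → before → no.
K [April 22, April 24] → overlaps → no.
P [April 13, April 23] → meets → no.
V [April 3, April 7] → before → no.
W [April 5, April 13] → before → no.
Z [April 16, April 17] → before → no.
Total: 0.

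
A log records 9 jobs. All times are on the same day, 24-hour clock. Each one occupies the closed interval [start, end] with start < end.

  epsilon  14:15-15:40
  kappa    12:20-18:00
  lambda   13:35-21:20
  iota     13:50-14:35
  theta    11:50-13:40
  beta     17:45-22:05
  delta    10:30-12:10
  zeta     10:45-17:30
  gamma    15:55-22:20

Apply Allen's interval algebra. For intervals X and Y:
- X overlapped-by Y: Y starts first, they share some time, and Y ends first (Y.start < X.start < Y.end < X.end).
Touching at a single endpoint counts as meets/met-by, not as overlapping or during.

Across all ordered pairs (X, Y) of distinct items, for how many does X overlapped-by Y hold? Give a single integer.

13

Checking all 72 ordered pairs for relation 'overlapped-by'; matching pairs in alphabetical order:
(beta, kappa): beta overlapped-by kappa ✓
(beta, lambda): beta overlapped-by lambda ✓
(epsilon, iota): epsilon overlapped-by iota ✓
(gamma, kappa): gamma overlapped-by kappa ✓
(gamma, lambda): gamma overlapped-by lambda ✓
(gamma, zeta): gamma overlapped-by zeta ✓
(kappa, theta): kappa overlapped-by theta ✓
(kappa, zeta): kappa overlapped-by zeta ✓
(lambda, kappa): lambda overlapped-by kappa ✓
(lambda, theta): lambda overlapped-by theta ✓
(lambda, zeta): lambda overlapped-by zeta ✓
(theta, delta): theta overlapped-by delta ✓
(zeta, delta): zeta overlapped-by delta ✓
Count: 13.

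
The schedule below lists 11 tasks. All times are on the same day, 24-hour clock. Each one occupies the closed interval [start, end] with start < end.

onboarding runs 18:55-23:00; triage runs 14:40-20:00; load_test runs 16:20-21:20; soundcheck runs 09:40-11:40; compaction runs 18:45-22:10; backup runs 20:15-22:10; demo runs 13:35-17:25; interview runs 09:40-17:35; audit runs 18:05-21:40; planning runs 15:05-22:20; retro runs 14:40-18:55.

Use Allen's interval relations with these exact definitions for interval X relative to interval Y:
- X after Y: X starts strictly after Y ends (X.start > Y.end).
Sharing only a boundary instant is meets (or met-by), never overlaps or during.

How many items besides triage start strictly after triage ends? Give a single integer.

Target triage = [14:40, 20:00].
audit [18:05, 21:40] → overlapped-by → no.
backup [20:15, 22:10] → after → counts.
compaction [18:45, 22:10] → overlapped-by → no.
demo [13:35, 17:25] → overlaps → no.
interview [09:40, 17:35] → overlaps → no.
load_test [16:20, 21:20] → overlapped-by → no.
onboarding [18:55, 23:00] → overlapped-by → no.
planning [15:05, 22:20] → overlapped-by → no.
retro [14:40, 18:55] → starts → no.
soundcheck [09:40, 11:40] → before → no.
Total: 1.

1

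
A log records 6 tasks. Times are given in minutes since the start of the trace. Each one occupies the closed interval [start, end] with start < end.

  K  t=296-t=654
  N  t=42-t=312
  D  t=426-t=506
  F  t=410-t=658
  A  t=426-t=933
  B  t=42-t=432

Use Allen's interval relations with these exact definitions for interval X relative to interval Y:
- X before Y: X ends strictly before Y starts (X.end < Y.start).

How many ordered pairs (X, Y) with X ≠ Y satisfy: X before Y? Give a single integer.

3

Checking all 30 ordered pairs for relation 'before'; matching pairs in alphabetical order:
(N, A): N before A ✓
(N, D): N before D ✓
(N, F): N before F ✓
Count: 3.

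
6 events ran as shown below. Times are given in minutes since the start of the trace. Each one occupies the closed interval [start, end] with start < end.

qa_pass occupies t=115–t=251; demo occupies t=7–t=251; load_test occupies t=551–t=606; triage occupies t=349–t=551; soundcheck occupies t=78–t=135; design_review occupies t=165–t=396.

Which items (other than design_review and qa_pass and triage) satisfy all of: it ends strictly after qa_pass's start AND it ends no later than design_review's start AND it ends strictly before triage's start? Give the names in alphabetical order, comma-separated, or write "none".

Conditions: its end is strictly after qa_pass's start (X.end > t=115) AND its end is no later than design_review's start (X.end <= t=165) AND its end is strictly before triage's start (X.end < t=349).
demo: end t=251 > t=115? ✓; end t=251 <= t=165? ✗; end t=251 < t=349? ✓ → no.
load_test: end t=606 > t=115? ✓; end t=606 <= t=165? ✗; end t=606 < t=349? ✗ → no.
soundcheck: end t=135 > t=115? ✓; end t=135 <= t=165? ✓; end t=135 < t=349? ✓ → yes.
Result: soundcheck.

soundcheck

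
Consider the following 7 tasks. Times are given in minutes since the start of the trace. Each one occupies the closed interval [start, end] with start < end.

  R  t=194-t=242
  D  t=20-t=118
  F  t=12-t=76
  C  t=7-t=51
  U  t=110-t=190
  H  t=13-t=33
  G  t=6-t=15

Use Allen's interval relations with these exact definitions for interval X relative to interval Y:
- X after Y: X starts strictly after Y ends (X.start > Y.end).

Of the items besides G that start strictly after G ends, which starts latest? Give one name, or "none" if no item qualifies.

R

Target G = [t=6, t=15].
C [t=7, t=51] → overlapped-by → excluded.
D [t=20, t=118] → after → candidate.
F [t=12, t=76] → overlapped-by → excluded.
H [t=13, t=33] → overlapped-by → excluded.
R [t=194, t=242] → after → candidate.
U [t=110, t=190] → after → candidate.
Among candidates, latest start is t=194 → R.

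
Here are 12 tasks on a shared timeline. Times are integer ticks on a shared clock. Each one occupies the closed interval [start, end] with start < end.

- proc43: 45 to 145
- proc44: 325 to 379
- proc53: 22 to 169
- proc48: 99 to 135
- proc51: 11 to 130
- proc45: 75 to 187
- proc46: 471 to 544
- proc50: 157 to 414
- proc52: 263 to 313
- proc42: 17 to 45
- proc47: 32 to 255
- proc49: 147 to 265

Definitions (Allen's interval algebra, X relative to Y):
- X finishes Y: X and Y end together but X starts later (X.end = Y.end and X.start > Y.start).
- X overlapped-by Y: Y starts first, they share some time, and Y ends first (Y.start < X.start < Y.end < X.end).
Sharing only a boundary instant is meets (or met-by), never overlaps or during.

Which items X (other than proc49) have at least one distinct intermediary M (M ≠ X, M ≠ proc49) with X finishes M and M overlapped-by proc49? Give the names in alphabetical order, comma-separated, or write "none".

Target proc49 = [147, 265].
Intermediaries M with M overlapped-by proc49: proc50, proc52.
Via proc50 — items with X finishes proc50: none.
Via proc52 — items with X finishes proc52: none.
Union: none.

none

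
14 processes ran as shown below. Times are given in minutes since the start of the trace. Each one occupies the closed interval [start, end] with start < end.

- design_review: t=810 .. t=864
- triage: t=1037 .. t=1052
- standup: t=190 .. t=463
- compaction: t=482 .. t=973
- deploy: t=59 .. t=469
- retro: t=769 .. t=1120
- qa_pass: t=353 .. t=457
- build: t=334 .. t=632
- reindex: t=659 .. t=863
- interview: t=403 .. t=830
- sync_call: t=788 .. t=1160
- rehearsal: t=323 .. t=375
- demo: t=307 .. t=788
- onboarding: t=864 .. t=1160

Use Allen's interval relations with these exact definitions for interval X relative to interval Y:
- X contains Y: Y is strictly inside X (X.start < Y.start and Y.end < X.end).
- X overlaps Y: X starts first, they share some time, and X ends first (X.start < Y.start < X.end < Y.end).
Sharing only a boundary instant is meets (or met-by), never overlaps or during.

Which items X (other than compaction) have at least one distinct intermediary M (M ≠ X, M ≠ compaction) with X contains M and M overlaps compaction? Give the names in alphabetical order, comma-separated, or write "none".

Target compaction = [t=482, t=973].
Intermediaries M with M overlaps compaction: build, demo, interview.
Via build — items with X contains build: demo.
Via demo — items with X contains demo: none.
Via interview — items with X contains interview: none.
Union: demo.

demo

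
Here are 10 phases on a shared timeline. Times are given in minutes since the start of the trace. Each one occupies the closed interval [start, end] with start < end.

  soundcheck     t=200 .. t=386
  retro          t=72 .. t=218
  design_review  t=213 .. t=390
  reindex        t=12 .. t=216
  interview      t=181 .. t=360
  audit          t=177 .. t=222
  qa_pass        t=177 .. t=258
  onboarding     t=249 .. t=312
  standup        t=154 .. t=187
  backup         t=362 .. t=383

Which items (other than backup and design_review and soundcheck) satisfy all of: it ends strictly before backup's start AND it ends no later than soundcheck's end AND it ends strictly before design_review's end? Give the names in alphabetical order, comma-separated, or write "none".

audit, interview, onboarding, qa_pass, reindex, retro, standup

Conditions: its end is strictly before backup's start (X.end < t=362) AND its end is no later than soundcheck's end (X.end <= t=386) AND its end is strictly before design_review's end (X.end < t=390).
audit: end t=222 < t=362? ✓; end t=222 <= t=386? ✓; end t=222 < t=390? ✓ → yes.
interview: end t=360 < t=362? ✓; end t=360 <= t=386? ✓; end t=360 < t=390? ✓ → yes.
onboarding: end t=312 < t=362? ✓; end t=312 <= t=386? ✓; end t=312 < t=390? ✓ → yes.
qa_pass: end t=258 < t=362? ✓; end t=258 <= t=386? ✓; end t=258 < t=390? ✓ → yes.
reindex: end t=216 < t=362? ✓; end t=216 <= t=386? ✓; end t=216 < t=390? ✓ → yes.
retro: end t=218 < t=362? ✓; end t=218 <= t=386? ✓; end t=218 < t=390? ✓ → yes.
standup: end t=187 < t=362? ✓; end t=187 <= t=386? ✓; end t=187 < t=390? ✓ → yes.
Result: audit, interview, onboarding, qa_pass, reindex, retro, standup.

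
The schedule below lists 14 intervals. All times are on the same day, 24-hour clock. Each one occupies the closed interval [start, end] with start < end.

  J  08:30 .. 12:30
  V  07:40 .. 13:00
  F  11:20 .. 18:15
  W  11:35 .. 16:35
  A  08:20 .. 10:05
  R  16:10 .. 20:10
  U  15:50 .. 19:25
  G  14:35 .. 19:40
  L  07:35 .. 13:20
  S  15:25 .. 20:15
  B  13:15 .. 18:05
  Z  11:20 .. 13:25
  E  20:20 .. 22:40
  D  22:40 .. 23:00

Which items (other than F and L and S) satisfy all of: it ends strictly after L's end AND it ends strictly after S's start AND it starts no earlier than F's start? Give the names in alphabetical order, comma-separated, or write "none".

Conditions: its end is strictly after L's end (X.end > 13:20) AND its end is strictly after S's start (X.end > 15:25) AND its start is no earlier than F's start (X.start >= 11:20).
A: end 10:05 > 13:20? ✗; end 10:05 > 15:25? ✗; start 08:20 >= 11:20? ✗ → no.
B: end 18:05 > 13:20? ✓; end 18:05 > 15:25? ✓; start 13:15 >= 11:20? ✓ → yes.
D: end 23:00 > 13:20? ✓; end 23:00 > 15:25? ✓; start 22:40 >= 11:20? ✓ → yes.
E: end 22:40 > 13:20? ✓; end 22:40 > 15:25? ✓; start 20:20 >= 11:20? ✓ → yes.
G: end 19:40 > 13:20? ✓; end 19:40 > 15:25? ✓; start 14:35 >= 11:20? ✓ → yes.
J: end 12:30 > 13:20? ✗; end 12:30 > 15:25? ✗; start 08:30 >= 11:20? ✗ → no.
R: end 20:10 > 13:20? ✓; end 20:10 > 15:25? ✓; start 16:10 >= 11:20? ✓ → yes.
U: end 19:25 > 13:20? ✓; end 19:25 > 15:25? ✓; start 15:50 >= 11:20? ✓ → yes.
V: end 13:00 > 13:20? ✗; end 13:00 > 15:25? ✗; start 07:40 >= 11:20? ✗ → no.
W: end 16:35 > 13:20? ✓; end 16:35 > 15:25? ✓; start 11:35 >= 11:20? ✓ → yes.
Z: end 13:25 > 13:20? ✓; end 13:25 > 15:25? ✗; start 11:20 >= 11:20? ✓ → no.
Result: B, D, E, G, R, U, W.

B, D, E, G, R, U, W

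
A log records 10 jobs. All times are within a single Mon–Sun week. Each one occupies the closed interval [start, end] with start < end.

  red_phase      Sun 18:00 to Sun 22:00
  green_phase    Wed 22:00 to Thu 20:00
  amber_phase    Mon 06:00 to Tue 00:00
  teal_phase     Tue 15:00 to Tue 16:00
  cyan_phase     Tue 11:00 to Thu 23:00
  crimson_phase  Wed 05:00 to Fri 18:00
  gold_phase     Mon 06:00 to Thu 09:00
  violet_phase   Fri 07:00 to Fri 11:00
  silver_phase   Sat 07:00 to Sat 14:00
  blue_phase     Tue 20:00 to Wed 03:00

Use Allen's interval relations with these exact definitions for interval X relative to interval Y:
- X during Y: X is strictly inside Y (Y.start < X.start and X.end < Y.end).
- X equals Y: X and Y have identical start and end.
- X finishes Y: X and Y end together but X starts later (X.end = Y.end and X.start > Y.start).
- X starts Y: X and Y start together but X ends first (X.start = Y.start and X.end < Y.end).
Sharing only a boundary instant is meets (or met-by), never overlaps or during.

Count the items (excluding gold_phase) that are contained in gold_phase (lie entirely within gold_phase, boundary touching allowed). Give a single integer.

3

Target gold_phase = [Mon 06:00, Thu 09:00].
amber_phase [Mon 06:00, Tue 00:00] → starts → counts.
blue_phase [Tue 20:00, Wed 03:00] → during → counts.
crimson_phase [Wed 05:00, Fri 18:00] → overlapped-by → no.
cyan_phase [Tue 11:00, Thu 23:00] → overlapped-by → no.
green_phase [Wed 22:00, Thu 20:00] → overlapped-by → no.
red_phase [Sun 18:00, Sun 22:00] → after → no.
silver_phase [Sat 07:00, Sat 14:00] → after → no.
teal_phase [Tue 15:00, Tue 16:00] → during → counts.
violet_phase [Fri 07:00, Fri 11:00] → after → no.
Total: 3.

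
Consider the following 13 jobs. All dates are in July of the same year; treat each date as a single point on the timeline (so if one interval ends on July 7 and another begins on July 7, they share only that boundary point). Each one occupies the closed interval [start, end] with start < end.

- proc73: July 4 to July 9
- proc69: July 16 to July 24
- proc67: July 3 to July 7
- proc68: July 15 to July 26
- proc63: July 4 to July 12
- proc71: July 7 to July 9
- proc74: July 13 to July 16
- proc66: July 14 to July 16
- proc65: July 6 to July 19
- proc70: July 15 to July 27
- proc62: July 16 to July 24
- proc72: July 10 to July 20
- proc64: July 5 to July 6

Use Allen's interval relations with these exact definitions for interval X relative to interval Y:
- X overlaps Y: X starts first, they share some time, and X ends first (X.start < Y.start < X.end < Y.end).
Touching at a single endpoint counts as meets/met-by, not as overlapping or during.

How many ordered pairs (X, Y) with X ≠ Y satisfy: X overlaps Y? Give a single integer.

Checking all 156 ordered pairs for relation 'overlaps'; matching pairs in alphabetical order:
(proc63, proc65): proc63 overlaps proc65 ✓
(proc63, proc72): proc63 overlaps proc72 ✓
(proc65, proc62): proc65 overlaps proc62 ✓
(proc65, proc68): proc65 overlaps proc68 ✓
(proc65, proc69): proc65 overlaps proc69 ✓
(proc65, proc70): proc65 overlaps proc70 ✓
(proc65, proc72): proc65 overlaps proc72 ✓
(proc66, proc68): proc66 overlaps proc68 ✓
(proc66, proc70): proc66 overlaps proc70 ✓
(proc67, proc63): proc67 overlaps proc63 ✓
(proc67, proc65): proc67 overlaps proc65 ✓
(proc67, proc73): proc67 overlaps proc73 ✓
(proc72, proc62): proc72 overlaps proc62 ✓
(proc72, proc68): proc72 overlaps proc68 ✓
(proc72, proc69): proc72 overlaps proc69 ✓
(proc72, proc70): proc72 overlaps proc70 ✓
(proc73, proc65): proc73 overlaps proc65 ✓
(proc74, proc68): proc74 overlaps proc68 ✓
(proc74, proc70): proc74 overlaps proc70 ✓
Count: 19.

19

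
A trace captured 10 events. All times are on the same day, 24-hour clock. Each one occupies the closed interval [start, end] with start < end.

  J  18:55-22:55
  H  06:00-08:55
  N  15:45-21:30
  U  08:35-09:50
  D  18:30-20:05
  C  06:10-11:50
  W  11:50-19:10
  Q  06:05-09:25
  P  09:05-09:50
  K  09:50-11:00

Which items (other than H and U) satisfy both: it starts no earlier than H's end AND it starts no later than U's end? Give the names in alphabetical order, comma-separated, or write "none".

K, P

Conditions: its start is no earlier than H's end (X.start >= 08:55) AND its start is no later than U's end (X.start <= 09:50).
C: start 06:10 >= 08:55? ✗; start 06:10 <= 09:50? ✓ → no.
D: start 18:30 >= 08:55? ✓; start 18:30 <= 09:50? ✗ → no.
J: start 18:55 >= 08:55? ✓; start 18:55 <= 09:50? ✗ → no.
K: start 09:50 >= 08:55? ✓; start 09:50 <= 09:50? ✓ → yes.
N: start 15:45 >= 08:55? ✓; start 15:45 <= 09:50? ✗ → no.
P: start 09:05 >= 08:55? ✓; start 09:05 <= 09:50? ✓ → yes.
Q: start 06:05 >= 08:55? ✗; start 06:05 <= 09:50? ✓ → no.
W: start 11:50 >= 08:55? ✓; start 11:50 <= 09:50? ✗ → no.
Result: K, P.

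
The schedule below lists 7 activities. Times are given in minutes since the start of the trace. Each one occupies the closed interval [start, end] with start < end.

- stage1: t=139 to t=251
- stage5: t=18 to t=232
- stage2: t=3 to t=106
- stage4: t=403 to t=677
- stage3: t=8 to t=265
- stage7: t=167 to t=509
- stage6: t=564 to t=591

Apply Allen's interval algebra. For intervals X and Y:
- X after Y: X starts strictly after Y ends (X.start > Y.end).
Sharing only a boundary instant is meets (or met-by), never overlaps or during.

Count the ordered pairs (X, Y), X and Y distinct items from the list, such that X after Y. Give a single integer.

11

Checking all 42 ordered pairs for relation 'after'; matching pairs in alphabetical order:
(stage1, stage2): stage1 after stage2 ✓
(stage4, stage1): stage4 after stage1 ✓
(stage4, stage2): stage4 after stage2 ✓
(stage4, stage3): stage4 after stage3 ✓
(stage4, stage5): stage4 after stage5 ✓
(stage6, stage1): stage6 after stage1 ✓
(stage6, stage2): stage6 after stage2 ✓
(stage6, stage3): stage6 after stage3 ✓
(stage6, stage5): stage6 after stage5 ✓
(stage6, stage7): stage6 after stage7 ✓
(stage7, stage2): stage7 after stage2 ✓
Count: 11.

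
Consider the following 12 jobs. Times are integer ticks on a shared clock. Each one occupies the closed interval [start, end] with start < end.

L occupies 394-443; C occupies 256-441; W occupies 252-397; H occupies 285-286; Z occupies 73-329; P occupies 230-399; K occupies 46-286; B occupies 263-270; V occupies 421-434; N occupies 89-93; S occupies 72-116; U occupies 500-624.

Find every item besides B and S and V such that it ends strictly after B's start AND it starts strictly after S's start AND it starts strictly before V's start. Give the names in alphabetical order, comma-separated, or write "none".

Conditions: its end is strictly after B's start (X.end > 263) AND its start is strictly after S's start (X.start > 72) AND its start is strictly before V's start (X.start < 421).
C: end 441 > 263? ✓; start 256 > 72? ✓; start 256 < 421? ✓ → yes.
H: end 286 > 263? ✓; start 285 > 72? ✓; start 285 < 421? ✓ → yes.
K: end 286 > 263? ✓; start 46 > 72? ✗; start 46 < 421? ✓ → no.
L: end 443 > 263? ✓; start 394 > 72? ✓; start 394 < 421? ✓ → yes.
N: end 93 > 263? ✗; start 89 > 72? ✓; start 89 < 421? ✓ → no.
P: end 399 > 263? ✓; start 230 > 72? ✓; start 230 < 421? ✓ → yes.
U: end 624 > 263? ✓; start 500 > 72? ✓; start 500 < 421? ✗ → no.
W: end 397 > 263? ✓; start 252 > 72? ✓; start 252 < 421? ✓ → yes.
Z: end 329 > 263? ✓; start 73 > 72? ✓; start 73 < 421? ✓ → yes.
Result: C, H, L, P, W, Z.

C, H, L, P, W, Z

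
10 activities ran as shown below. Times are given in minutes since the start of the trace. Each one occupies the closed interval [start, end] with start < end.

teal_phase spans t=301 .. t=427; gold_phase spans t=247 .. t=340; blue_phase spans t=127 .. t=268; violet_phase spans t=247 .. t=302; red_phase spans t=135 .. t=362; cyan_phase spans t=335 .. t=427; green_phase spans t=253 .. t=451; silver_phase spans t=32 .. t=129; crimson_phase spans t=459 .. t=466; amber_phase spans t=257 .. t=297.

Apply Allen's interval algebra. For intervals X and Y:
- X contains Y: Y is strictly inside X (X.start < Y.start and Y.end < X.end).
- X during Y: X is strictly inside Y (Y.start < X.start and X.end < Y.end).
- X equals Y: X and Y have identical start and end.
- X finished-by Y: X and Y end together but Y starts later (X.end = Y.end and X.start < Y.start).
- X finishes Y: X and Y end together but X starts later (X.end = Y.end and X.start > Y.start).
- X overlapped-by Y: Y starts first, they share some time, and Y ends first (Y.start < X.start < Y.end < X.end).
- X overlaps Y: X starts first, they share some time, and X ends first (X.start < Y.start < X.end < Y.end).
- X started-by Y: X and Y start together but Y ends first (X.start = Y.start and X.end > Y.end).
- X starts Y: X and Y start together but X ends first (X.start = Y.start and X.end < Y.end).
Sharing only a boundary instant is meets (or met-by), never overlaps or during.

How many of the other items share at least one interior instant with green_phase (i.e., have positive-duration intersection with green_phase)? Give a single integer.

7

Target green_phase = [t=253, t=451].
amber_phase [t=257, t=297] → during → counts.
blue_phase [t=127, t=268] → overlaps → counts.
crimson_phase [t=459, t=466] → after → no.
cyan_phase [t=335, t=427] → during → counts.
gold_phase [t=247, t=340] → overlaps → counts.
red_phase [t=135, t=362] → overlaps → counts.
silver_phase [t=32, t=129] → before → no.
teal_phase [t=301, t=427] → during → counts.
violet_phase [t=247, t=302] → overlaps → counts.
Total: 7.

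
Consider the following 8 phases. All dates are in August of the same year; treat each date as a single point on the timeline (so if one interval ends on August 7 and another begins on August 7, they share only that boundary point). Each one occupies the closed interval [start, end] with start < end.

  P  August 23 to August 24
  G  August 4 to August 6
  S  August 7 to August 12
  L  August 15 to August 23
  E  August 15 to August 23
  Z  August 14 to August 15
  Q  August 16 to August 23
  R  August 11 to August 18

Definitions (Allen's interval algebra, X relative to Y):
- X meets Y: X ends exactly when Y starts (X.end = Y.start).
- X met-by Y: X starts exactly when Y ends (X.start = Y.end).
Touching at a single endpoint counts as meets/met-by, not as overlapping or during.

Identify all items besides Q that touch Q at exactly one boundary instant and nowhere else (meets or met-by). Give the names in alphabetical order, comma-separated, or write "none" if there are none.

Target Q = [August 16, August 23].
E [August 15, August 23] → finished-by → no.
G [August 4, August 6] → before → no.
L [August 15, August 23] → finished-by → no.
P [August 23, August 24] → met-by → yes.
R [August 11, August 18] → overlaps → no.
S [August 7, August 12] → before → no.
Z [August 14, August 15] → before → no.
Result: P.

P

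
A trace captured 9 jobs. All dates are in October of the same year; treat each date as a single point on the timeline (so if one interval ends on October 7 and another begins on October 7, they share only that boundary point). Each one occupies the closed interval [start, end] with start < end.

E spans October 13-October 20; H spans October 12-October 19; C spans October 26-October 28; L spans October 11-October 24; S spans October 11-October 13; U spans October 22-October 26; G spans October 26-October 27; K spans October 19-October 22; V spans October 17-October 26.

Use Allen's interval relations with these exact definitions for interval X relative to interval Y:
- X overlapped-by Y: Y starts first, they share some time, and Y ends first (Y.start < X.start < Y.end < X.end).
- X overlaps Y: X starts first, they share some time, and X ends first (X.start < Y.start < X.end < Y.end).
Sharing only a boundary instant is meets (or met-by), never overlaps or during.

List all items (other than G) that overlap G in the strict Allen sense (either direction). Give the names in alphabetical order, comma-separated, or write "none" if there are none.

Target G = [October 26, October 27].
C [October 26, October 28] → started-by → no.
E [October 13, October 20] → before → no.
H [October 12, October 19] → before → no.
K [October 19, October 22] → before → no.
L [October 11, October 24] → before → no.
S [October 11, October 13] → before → no.
U [October 22, October 26] → meets → no.
V [October 17, October 26] → meets → no.
Result: none.

none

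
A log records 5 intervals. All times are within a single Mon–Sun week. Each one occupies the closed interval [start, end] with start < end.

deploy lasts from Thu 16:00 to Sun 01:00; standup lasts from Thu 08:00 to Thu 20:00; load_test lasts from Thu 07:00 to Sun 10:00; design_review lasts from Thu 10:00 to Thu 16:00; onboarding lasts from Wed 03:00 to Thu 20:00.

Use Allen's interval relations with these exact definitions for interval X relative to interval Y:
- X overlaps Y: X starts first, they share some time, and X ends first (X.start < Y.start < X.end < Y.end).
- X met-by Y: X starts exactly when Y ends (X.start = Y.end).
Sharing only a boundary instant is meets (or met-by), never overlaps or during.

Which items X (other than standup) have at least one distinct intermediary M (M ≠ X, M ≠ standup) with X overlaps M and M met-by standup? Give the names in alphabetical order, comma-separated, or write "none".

none

Target standup = [Thu 08:00, Thu 20:00].
Intermediaries M with M met-by standup: none.
Union: none.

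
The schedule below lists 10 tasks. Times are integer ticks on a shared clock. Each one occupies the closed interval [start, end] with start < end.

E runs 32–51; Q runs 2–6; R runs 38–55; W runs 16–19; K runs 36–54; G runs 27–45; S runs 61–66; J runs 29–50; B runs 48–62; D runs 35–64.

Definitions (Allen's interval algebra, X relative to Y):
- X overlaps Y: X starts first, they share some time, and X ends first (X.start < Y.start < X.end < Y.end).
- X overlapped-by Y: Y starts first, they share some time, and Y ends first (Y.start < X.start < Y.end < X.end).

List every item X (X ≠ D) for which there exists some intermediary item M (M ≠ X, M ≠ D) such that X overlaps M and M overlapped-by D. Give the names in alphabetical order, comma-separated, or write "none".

Target D = [35, 64].
Intermediaries M with M overlapped-by D: S.
Via S — items with X overlaps S: B.
Union: B.

B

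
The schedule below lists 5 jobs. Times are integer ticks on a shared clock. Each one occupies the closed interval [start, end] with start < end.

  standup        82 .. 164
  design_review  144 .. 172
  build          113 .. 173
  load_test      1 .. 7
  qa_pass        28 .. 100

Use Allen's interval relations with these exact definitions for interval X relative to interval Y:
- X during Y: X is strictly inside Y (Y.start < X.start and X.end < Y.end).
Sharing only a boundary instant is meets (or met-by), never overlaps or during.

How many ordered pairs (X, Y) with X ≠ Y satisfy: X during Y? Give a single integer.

Checking all 20 ordered pairs for relation 'during'; matching pairs in alphabetical order:
(design_review, build): design_review during build ✓
Count: 1.

1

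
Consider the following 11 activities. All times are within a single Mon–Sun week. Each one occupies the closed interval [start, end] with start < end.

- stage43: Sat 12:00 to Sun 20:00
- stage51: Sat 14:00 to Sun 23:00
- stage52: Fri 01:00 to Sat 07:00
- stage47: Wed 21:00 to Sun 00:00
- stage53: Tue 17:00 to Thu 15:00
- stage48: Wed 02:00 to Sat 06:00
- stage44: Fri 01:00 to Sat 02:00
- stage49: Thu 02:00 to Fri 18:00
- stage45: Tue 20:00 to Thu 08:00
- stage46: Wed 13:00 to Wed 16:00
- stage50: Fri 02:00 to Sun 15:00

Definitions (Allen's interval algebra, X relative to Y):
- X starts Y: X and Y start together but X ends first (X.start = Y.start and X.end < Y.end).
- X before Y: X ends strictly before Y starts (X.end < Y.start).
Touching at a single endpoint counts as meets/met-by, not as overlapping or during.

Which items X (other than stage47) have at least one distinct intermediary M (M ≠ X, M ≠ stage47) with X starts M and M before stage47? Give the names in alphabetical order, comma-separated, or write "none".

none

Target stage47 = [Wed 21:00, Sun 00:00].
Intermediaries M with M before stage47: stage46.
Via stage46 — items with X starts stage46: none.
Union: none.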